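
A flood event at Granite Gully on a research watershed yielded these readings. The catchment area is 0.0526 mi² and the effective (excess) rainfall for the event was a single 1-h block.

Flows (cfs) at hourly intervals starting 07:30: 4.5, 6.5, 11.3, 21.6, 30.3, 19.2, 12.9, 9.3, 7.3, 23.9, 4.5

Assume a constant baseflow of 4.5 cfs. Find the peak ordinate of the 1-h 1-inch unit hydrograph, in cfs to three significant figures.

Direct runoff: 0.0, 2.0, 6.8, 17.1, 25.8, 14.7, 8.4, 4.8, 2.8, 19.4, 0.0 cfs; ΣQ_DR = 101.8 cfs, peak = 25.8 cfs.
Runoff depth d = ΣQ_DR·Δt / A = 101.8 × 3600 / (0.0526 mi²) = 2.999 in.
The 1-inch UH is the DRH scaled by (1 in)/d, so U_p = 25.8 × 1/2.999 = 8.60 cfs.

U_p ≈ 8.60 cfs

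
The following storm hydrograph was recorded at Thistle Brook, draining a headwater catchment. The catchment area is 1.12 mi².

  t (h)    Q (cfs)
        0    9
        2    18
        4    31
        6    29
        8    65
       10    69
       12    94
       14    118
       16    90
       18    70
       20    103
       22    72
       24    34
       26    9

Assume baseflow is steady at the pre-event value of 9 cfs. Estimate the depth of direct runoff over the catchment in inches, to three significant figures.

d ≈ 1.90 in

Direct runoff: 0.0, 9.0, 22.0, 20.0, 56.0, 60.0, 85.0, 109.0, 81.0, 61.0, 94.0, 63.0, 25.0, 0.0 cfs; ΣQ_DR = 685.0 cfs.
V = ΣQ_DR · Δt = 685.0 × 7200 s = 4.932 × 10^6 ft³.
Over A = 1.12 mi², depth = V / A = 1.90 in.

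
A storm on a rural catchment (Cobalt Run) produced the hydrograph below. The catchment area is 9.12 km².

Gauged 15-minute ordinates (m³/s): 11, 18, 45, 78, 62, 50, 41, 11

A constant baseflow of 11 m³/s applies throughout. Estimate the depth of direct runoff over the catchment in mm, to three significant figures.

Direct runoff: 0.0, 7.0, 34.0, 67.0, 51.0, 39.0, 30.0, 0.0 m³/s; ΣQ_DR = 228.0 m³/s.
V = ΣQ_DR · Δt = 228.0 × 900 s = 2.052 × 10^5 m³.
Over A = 9.12 km², depth = V / A = 22.5 mm.

d ≈ 22.5 mm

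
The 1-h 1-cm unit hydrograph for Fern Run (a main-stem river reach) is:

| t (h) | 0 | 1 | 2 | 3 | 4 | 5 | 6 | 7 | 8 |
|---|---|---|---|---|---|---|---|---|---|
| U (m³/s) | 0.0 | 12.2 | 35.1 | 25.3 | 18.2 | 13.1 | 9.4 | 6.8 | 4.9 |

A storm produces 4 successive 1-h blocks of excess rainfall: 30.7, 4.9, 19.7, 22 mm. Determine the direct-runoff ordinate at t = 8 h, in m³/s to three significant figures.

Q ≈ 65.7 m³/s

By discrete convolution, Q_j = Σ (P_i / 10 mm) · U_{j−i}.
At t = 8 h (j=8): Q = (30.7/10)·4.9 + (4.9/10)·6.8 + (19.7/10)·9.4 + (22/10)·13.1 = 65.7 m³/s.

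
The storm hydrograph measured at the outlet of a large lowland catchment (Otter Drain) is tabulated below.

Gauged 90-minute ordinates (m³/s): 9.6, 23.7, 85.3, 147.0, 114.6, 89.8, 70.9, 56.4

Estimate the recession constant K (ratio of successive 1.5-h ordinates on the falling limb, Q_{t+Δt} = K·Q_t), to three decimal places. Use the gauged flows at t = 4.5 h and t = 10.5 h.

Using the recession-limb readings at t = 4.5 h and t = 10.5 h: Q falls from 147.0 to 56.4 m³/s over 4 intervals.
K = (Q₂/Q₁)^(1/4) = (56.4/147.0)^(1/4) = 0.787.

K ≈ 0.787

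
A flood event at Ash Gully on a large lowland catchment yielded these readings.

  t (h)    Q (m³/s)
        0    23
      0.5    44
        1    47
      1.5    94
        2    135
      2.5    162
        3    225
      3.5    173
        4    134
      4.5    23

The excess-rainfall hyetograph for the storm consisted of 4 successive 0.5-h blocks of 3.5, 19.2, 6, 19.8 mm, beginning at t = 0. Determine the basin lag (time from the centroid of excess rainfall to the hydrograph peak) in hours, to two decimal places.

t_L ≈ 1.82 h

Centroid of excess rainfall: t_c = Σ P_i·t̄_i / ΣP_i = 1.1840 h (block centres at 0.25, 0.75, 1.25, 1.75 h).
Hydrograph peak occurs at t = 3 h, so basin lag t_L = 3 − 1.1840 = 1.82 h.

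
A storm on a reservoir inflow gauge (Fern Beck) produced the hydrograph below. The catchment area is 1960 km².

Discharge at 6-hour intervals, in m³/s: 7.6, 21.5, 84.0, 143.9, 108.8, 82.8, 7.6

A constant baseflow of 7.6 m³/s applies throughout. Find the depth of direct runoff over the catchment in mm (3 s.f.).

Direct runoff: 0.0, 13.9, 76.4, 136.3, 101.2, 75.2, 0.0 m³/s; ΣQ_DR = 403.0 m³/s.
V = ΣQ_DR · Δt = 403.0 × 21600 s = 8.705 × 10^6 m³.
Over A = 1960 km², depth = V / A = 4.44 mm.

d ≈ 4.44 mm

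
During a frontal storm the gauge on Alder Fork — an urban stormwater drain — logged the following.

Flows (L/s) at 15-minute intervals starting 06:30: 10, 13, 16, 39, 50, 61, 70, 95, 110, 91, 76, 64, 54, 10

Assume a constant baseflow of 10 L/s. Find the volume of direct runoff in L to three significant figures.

Direct-runoff ordinates (Q − Q_b): 0.0, 3.0, 6.0, 29.0, 40.0, 51.0, 60.0, 85.0, 100.0, 81.0, 66.0, 54.0, 44.0, 0.0 L/s.
ΣQ_DR = 619.0 L/s.
With Δt = 0.25 h = 900 s, V = ΣQ_DR · Δt = 619.0 × 900 = 5.57 × 10^5 L.

V ≈ 5.57 × 10^5 L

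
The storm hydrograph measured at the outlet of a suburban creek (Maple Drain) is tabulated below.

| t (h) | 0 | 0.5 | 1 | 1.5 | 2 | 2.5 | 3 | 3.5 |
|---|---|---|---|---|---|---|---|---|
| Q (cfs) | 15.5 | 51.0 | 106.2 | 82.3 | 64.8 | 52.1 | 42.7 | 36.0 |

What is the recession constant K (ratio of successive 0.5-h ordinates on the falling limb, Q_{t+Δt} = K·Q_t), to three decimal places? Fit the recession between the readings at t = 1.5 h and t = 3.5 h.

Using the recession-limb readings at t = 1.5 h and t = 3.5 h: Q falls from 82.3 to 36.0 cfs over 4 intervals.
K = (Q₂/Q₁)^(1/4) = (36.0/82.3)^(1/4) = 0.813.

K ≈ 0.813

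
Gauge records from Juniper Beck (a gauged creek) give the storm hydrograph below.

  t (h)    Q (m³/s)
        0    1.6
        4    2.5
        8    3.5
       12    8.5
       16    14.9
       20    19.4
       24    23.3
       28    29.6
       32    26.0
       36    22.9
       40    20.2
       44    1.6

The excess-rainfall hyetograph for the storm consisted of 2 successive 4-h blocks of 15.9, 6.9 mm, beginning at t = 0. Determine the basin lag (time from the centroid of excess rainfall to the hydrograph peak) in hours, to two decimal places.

t_L ≈ 24.79 h

Centroid of excess rainfall: t_c = Σ P_i·t̄_i / ΣP_i = 3.2105 h (block centres at 2, 6 h).
Hydrograph peak occurs at t = 28 h, so basin lag t_L = 28 − 3.2105 = 24.79 h.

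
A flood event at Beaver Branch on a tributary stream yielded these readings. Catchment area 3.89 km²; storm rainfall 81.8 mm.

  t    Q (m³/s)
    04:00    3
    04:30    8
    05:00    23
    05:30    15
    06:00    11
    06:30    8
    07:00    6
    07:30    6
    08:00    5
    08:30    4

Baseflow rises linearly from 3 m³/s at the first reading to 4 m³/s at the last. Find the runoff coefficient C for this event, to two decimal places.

ΣQ_DR = 54.00 m³/s; V = ΣQ_DR·Δt = 97200 m³.
Runoff depth d = V / A = 24.99 mm.
C = d / P = 24.99 / 81.8 = 0.31.

C ≈ 0.31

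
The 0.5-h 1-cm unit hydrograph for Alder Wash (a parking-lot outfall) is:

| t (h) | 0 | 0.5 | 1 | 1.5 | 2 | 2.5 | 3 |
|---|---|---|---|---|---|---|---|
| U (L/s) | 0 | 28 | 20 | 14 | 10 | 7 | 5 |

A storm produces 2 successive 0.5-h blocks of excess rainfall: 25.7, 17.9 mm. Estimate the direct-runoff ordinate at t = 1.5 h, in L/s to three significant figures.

Q ≈ 71.8 L/s

By discrete convolution, Q_j = Σ (P_i / 10 mm) · U_{j−i}.
At t = 1.5 h (j=3): Q = (25.7/10)·14 + (17.9/10)·20 = 71.8 L/s.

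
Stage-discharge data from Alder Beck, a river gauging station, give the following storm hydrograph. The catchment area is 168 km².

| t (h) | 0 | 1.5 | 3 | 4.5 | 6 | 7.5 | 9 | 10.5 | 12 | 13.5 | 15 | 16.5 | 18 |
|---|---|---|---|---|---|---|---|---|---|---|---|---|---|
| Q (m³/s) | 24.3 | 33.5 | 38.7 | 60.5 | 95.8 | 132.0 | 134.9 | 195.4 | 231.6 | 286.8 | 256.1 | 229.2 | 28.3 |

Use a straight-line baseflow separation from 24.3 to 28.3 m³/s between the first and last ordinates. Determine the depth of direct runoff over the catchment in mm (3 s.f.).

Direct runoff: 0.00, 8.87, 13.73, 35.20, 70.17, 106.03, 108.60, 168.77, 204.63, 259.50, 228.47, 201.23, 0.00 m³/s; ΣQ_DR = 1405 m³/s.
V = ΣQ_DR · Δt = 1405 × 5400 s = 7.588 × 10^6 m³.
Over A = 168 km², depth = V / A = 45.2 mm.

d ≈ 45.2 mm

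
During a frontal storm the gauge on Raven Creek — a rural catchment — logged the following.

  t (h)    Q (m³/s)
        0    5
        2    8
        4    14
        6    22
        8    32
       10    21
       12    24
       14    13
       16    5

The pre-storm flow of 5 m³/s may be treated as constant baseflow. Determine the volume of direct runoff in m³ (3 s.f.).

V ≈ 7.13 × 10^5 m³

Direct-runoff ordinates (Q − Q_b): 0.0, 3.0, 9.0, 17.0, 27.0, 16.0, 19.0, 8.0, 0.0 m³/s.
ΣQ_DR = 99.00 m³/s.
With Δt = 2 h = 7200 s, V = ΣQ_DR · Δt = 99.00 × 7200 = 7.13 × 10^5 m³.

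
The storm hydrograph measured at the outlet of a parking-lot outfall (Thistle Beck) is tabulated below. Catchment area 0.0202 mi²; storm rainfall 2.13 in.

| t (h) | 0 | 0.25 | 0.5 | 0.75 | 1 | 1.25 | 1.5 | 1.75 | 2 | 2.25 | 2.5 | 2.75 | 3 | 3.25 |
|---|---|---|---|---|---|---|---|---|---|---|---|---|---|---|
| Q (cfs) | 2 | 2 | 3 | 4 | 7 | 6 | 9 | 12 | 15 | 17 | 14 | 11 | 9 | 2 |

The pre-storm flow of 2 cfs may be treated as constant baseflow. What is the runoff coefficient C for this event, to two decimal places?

ΣQ_DR = 85.00 cfs; V = ΣQ_DR·Δt = 76500 ft³.
Runoff depth d = V / A = 1.630 in.
C = d / P = 1.630 / 2.13 = 0.77.

C ≈ 0.77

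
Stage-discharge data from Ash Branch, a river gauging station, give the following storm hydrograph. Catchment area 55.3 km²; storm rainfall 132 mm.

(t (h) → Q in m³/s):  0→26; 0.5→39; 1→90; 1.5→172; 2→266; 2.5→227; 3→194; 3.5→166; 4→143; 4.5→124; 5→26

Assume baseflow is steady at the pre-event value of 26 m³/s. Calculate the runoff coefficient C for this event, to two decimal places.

C ≈ 0.29

ΣQ_DR = 1187 m³/s; V = ΣQ_DR·Δt = 2.137 × 10^6 m³.
Runoff depth d = V / A = 38.64 mm.
C = d / P = 38.64 / 132 = 0.29.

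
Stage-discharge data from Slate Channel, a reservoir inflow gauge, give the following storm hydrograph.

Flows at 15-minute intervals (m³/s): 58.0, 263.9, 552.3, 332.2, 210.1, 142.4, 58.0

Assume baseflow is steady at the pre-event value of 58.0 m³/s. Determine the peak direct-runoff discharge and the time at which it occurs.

Subtracting baseflow gives direct-runoff ordinates: 0.0, 205.9, 494.3, 274.2, 152.1, 84.4, 0.0 m³/s.
The maximum is 494.3 m³/s, occurring at the reading for t = 0.5 h.

Q_p = 494.3 m³/s at t = 0.5 h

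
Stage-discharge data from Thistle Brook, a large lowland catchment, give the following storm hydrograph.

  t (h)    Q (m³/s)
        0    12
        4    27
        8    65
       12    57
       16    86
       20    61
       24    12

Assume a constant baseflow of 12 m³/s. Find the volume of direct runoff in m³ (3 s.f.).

V ≈ 3.40 × 10^6 m³

Direct-runoff ordinates (Q − Q_b): 0.0, 15.0, 53.0, 45.0, 74.0, 49.0, 0.0 m³/s.
ΣQ_DR = 236.0 m³/s.
With Δt = 4 h = 14400 s, V = ΣQ_DR · Δt = 236.0 × 14400 = 3.40 × 10^6 m³.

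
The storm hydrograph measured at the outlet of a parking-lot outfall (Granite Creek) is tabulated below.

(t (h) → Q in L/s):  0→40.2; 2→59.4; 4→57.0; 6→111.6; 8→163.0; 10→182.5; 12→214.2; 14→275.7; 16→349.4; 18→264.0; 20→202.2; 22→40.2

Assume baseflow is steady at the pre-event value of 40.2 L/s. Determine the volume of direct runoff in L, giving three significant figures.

V ≈ 1.06 × 10^7 L

Direct-runoff ordinates (Q − Q_b): 0.0, 19.2, 16.8, 71.4, 122.8, 142.3, 174.0, 235.5, 309.2, 223.8, 162.0, 0.0 L/s.
ΣQ_DR = 1477 L/s.
With Δt = 2 h = 7200 s, V = ΣQ_DR · Δt = 1477 × 7200 = 1.06 × 10^7 L.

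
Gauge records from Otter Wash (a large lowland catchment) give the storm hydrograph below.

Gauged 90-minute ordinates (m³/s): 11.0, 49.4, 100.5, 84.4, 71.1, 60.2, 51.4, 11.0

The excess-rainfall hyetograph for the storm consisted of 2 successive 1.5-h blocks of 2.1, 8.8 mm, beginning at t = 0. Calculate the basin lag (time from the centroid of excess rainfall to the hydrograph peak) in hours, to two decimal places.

t_L ≈ 1.04 h

Centroid of excess rainfall: t_c = Σ P_i·t̄_i / ΣP_i = 1.9610 h (block centres at 0.75, 2.25 h).
Hydrograph peak occurs at t = 3 h, so basin lag t_L = 3 − 1.9610 = 1.04 h.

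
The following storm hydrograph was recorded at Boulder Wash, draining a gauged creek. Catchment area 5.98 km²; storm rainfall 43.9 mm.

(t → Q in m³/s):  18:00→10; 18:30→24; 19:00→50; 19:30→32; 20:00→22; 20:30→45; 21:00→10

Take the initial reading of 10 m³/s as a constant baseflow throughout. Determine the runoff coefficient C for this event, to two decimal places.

ΣQ_DR = 123.0 m³/s; V = ΣQ_DR·Δt = 2.214 × 10^5 m³.
Runoff depth d = V / A = 37.02 mm.
C = d / P = 37.02 / 43.9 = 0.84.

C ≈ 0.84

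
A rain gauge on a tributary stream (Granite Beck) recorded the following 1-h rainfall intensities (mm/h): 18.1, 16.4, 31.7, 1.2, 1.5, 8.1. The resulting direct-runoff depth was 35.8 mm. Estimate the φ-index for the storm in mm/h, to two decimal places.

Only the 3 blocks with intensity above φ contribute runoff: 18.1, 16.4, 31.7 mm/h.
Σ(I−φ)·Δt = d  ⇒  (18.1+16.4+31.7 − 3φ)·1 = 35.8
φ = (66.20 − 35.8/1) / 3 = 10.13 mm/h.

φ ≈ 10.13 mm/h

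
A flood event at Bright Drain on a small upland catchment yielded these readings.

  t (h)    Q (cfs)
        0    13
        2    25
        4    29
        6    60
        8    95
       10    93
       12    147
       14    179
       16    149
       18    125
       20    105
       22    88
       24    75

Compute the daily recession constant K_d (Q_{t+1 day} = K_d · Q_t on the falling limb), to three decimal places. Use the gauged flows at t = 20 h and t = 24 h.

K_d ≈ 0.133

Between t = 20 h and t = 24 h the flow falls from 105 to 75 cfs over 2×2 h = 4 h.
Per-interval ratio K = (75/105)^(1/2) = 0.8452; K_d = K^(24/2) = 0.133.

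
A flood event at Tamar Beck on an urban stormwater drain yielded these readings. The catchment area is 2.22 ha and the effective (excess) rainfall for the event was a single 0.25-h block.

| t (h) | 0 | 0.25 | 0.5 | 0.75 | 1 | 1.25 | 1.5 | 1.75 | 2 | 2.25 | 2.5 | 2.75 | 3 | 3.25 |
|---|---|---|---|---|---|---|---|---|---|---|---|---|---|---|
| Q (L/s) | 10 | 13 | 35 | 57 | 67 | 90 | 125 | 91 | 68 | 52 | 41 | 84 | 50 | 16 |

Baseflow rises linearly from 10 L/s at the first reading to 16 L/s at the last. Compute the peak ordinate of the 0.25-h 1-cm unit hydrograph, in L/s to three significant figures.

U_p ≈ 44.9 L/s

Direct runoff: 0.00, 2.54, 24.08, 45.62, 55.15, 77.69, 112.23, 77.77, 54.31, 37.85, 26.38, 68.92, 34.46, 0.00 L/s; ΣQ_DR = 617.0 L/s, peak = 112.23 L/s.
Runoff depth d = ΣQ_DR·Δt / A = 617.0 × 900 / (2.22 ha) = 25.01 mm.
The 1-cm UH is the DRH scaled by (10 mm)/d, so U_p = 112.23 × 10/25.01 = 44.9 L/s.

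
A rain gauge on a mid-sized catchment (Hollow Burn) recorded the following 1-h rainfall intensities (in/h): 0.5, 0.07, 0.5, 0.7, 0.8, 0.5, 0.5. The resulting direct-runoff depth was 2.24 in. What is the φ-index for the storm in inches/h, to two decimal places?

Only the 6 blocks with intensity above φ contribute runoff: 0.5, 0.5, 0.7, 0.8, 0.5, 0.5 in/h.
Σ(I−φ)·Δt = d  ⇒  (0.5+0.5+0.7+0.8+0.5+0.5 − 6φ)·1 = 2.24
φ = (3.500 − 2.24/1) / 6 = 0.21 in/h.

φ ≈ 0.21 in/h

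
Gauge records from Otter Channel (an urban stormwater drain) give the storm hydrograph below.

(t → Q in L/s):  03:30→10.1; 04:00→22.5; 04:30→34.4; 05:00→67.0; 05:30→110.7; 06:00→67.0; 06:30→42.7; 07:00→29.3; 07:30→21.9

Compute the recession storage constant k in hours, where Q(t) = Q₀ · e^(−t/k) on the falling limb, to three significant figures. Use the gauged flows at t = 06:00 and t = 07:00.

On the falling limb, Q drops from 67.0 to 29.3 L/s between t = 06:00 and t = 07:00 (Δt = 1 h).
k = −Δt / ln(Q₂/Q₁) = −1 / ln(29.3/67.0) = 1.21 h.

k ≈ 1.21 h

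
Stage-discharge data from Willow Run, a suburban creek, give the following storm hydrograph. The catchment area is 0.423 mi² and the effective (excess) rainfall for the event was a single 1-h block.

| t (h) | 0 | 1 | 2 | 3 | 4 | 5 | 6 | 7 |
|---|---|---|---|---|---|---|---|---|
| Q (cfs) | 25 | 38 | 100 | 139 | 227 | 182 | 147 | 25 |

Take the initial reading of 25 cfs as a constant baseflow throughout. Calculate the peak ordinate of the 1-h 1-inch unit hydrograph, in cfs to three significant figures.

U_p ≈ 80.7 cfs

Direct runoff: 0.0, 13.0, 75.0, 114.0, 202.0, 157.0, 122.0, 0.0 cfs; ΣQ_DR = 683.0 cfs, peak = 202.0 cfs.
Runoff depth d = ΣQ_DR·Δt / A = 683.0 × 3600 / (0.423 mi²) = 2.502 in.
The 1-inch UH is the DRH scaled by (1 in)/d, so U_p = 202.0 × 1/2.502 = 80.7 cfs.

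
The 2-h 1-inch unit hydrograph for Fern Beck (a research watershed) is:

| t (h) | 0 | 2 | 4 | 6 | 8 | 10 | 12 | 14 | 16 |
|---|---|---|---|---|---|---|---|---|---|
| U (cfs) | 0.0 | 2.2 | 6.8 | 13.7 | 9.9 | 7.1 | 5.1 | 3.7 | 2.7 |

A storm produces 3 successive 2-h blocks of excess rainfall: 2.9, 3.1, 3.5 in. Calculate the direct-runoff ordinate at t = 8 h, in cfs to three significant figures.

By discrete convolution, Q_j = Σ (P_i / 1 in) · U_{j−i}.
At t = 8 h (j=4): Q = (2.9/1)·9.9 + (3.1/1)·13.7 + (3.5/1)·6.8 = 95.0 cfs.

Q ≈ 95.0 cfs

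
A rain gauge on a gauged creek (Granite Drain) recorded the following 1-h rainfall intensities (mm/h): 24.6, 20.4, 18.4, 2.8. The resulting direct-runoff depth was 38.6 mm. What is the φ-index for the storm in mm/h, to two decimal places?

φ ≈ 8.27 mm/h

Only the 3 blocks with intensity above φ contribute runoff: 24.6, 20.4, 18.4 mm/h.
Σ(I−φ)·Δt = d  ⇒  (24.6+20.4+18.4 − 3φ)·1 = 38.6
φ = (63.40 − 38.6/1) / 3 = 8.27 mm/h.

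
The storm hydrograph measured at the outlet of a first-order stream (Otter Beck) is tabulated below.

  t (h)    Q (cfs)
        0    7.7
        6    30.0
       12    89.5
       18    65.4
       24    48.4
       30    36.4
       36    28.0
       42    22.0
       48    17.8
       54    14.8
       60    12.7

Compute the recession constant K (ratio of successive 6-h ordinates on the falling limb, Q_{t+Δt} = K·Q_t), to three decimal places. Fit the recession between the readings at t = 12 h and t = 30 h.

Using the recession-limb readings at t = 12 h and t = 30 h: Q falls from 89.5 to 36.4 cfs over 3 intervals.
K = (Q₂/Q₁)^(1/3) = (36.4/89.5)^(1/3) = 0.741.

K ≈ 0.741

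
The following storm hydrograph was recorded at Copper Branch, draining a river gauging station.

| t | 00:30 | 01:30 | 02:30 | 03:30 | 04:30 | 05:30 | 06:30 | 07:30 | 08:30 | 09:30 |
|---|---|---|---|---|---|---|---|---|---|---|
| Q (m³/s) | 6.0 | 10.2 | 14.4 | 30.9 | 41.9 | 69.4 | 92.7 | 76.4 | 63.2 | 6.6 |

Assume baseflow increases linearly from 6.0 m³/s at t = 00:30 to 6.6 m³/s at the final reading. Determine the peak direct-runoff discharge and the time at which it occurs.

Subtracting baseflow gives direct-runoff ordinates: 0.00, 4.13, 8.27, 24.70, 35.63, 63.07, 86.30, 69.93, 56.67, 0.00 m³/s.
The maximum is 86.30 m³/s, occurring at the reading for t = 06:30.

Q_p = 86.30 m³/s at t = 06:30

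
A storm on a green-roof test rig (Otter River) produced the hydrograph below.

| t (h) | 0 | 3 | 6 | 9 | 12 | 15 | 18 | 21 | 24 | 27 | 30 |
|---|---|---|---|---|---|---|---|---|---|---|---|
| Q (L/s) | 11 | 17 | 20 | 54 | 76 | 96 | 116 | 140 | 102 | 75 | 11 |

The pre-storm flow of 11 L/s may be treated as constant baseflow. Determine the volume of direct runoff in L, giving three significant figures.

V ≈ 6.45 × 10^6 L

Direct-runoff ordinates (Q − Q_b): 0.0, 6.0, 9.0, 43.0, 65.0, 85.0, 105.0, 129.0, 91.0, 64.0, 0.0 L/s.
ΣQ_DR = 597.0 L/s.
With Δt = 3 h = 10800 s, V = ΣQ_DR · Δt = 597.0 × 10800 = 6.45 × 10^6 L.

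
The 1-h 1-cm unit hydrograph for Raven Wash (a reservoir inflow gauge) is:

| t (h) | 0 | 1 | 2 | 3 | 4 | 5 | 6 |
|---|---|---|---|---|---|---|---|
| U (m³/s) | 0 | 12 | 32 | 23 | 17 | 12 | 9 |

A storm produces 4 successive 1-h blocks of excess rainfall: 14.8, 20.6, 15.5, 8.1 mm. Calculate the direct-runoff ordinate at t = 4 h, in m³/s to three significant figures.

Q ≈ 132 m³/s

By discrete convolution, Q_j = Σ (P_i / 10 mm) · U_{j−i}.
At t = 4 h (j=4): Q = (14.8/10)·17 + (20.6/10)·23 + (15.5/10)·32 + (8.1/10)·12 = 132 m³/s.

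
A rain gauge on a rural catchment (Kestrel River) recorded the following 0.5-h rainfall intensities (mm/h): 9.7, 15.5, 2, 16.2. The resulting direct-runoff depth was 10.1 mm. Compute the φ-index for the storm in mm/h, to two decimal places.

φ ≈ 7.07 mm/h

Only the 3 blocks with intensity above φ contribute runoff: 9.7, 15.5, 16.2 mm/h.
Σ(I−φ)·Δt = d  ⇒  (9.7+15.5+16.2 − 3φ)·0.5 = 10.1
φ = (41.40 − 10.1/0.5) / 3 = 7.07 mm/h.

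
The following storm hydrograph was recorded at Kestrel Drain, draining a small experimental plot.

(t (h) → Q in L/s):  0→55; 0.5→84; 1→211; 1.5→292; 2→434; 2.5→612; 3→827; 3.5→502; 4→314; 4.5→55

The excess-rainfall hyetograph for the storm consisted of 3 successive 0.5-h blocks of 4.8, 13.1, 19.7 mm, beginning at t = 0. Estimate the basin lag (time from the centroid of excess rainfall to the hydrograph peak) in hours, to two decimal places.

Centroid of excess rainfall: t_c = Σ P_i·t̄_i / ΣP_i = 0.9481 h (block centres at 0.25, 0.75, 1.25 h).
Hydrograph peak occurs at t = 3 h, so basin lag t_L = 3 − 0.9481 = 2.05 h.

t_L ≈ 2.05 h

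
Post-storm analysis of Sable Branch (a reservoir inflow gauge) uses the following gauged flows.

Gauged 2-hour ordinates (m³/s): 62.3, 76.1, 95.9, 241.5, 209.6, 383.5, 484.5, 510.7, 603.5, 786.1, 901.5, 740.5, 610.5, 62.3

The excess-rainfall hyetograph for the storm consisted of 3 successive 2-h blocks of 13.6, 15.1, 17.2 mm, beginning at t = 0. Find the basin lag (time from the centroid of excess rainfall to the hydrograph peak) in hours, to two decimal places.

t_L ≈ 16.84 h

Centroid of excess rainfall: t_c = Σ P_i·t̄_i / ΣP_i = 3.1569 h (block centres at 1, 3, 5 h).
Hydrograph peak occurs at t = 20 h, so basin lag t_L = 20 − 3.1569 = 16.84 h.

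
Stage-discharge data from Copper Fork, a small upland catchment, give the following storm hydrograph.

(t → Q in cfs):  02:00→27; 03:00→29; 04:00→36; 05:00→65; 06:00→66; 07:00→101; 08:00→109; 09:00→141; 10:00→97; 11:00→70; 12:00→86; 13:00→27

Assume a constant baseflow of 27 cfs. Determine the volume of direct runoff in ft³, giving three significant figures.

V ≈ 1.91 × 10^6 ft³

Direct-runoff ordinates (Q − Q_b): 0.0, 2.0, 9.0, 38.0, 39.0, 74.0, 82.0, 114.0, 70.0, 43.0, 59.0, 0.0 cfs.
ΣQ_DR = 530.0 cfs.
With Δt = 1 h = 3600 s, V = ΣQ_DR · Δt = 530.0 × 3600 = 1.91 × 10^6 ft³.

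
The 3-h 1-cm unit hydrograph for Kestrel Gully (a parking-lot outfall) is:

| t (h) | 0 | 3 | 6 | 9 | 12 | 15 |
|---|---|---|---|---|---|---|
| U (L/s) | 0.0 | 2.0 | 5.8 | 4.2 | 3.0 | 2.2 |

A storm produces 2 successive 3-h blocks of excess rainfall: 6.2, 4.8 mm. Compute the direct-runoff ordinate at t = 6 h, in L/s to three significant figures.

Q ≈ 4.56 L/s

By discrete convolution, Q_j = Σ (P_i / 10 mm) · U_{j−i}.
At t = 6 h (j=2): Q = (6.2/10)·5.8 + (4.8/10)·2.0 = 4.56 L/s.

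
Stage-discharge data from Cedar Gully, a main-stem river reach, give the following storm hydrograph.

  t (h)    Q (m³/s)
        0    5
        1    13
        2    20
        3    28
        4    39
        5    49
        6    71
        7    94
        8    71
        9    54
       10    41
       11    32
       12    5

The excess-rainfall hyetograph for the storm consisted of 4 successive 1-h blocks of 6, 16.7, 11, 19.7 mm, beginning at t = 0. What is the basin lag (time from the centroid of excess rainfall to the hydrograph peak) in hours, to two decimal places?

t_L ≈ 4.67 h

Centroid of excess rainfall: t_c = Σ P_i·t̄_i / ΣP_i = 2.3315 h (block centres at 0.5, 1.5, 2.5, 3.5 h).
Hydrograph peak occurs at t = 7 h, so basin lag t_L = 7 − 2.3315 = 4.67 h.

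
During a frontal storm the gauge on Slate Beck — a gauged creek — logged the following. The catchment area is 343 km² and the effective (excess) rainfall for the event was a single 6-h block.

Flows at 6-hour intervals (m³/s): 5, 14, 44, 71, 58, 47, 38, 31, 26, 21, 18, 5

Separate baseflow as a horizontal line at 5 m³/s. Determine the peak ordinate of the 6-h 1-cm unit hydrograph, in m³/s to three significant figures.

U_p ≈ 33.0 m³/s

Direct runoff: 0.0, 9.0, 39.0, 66.0, 53.0, 42.0, 33.0, 26.0, 21.0, 16.0, 13.0, 0.0 m³/s; ΣQ_DR = 318.0 m³/s, peak = 66.0 m³/s.
Runoff depth d = ΣQ_DR·Δt / A = 318.0 × 21600 / (343 km²) = 20.03 mm.
The 1-cm UH is the DRH scaled by (10 mm)/d, so U_p = 66.0 × 10/20.03 = 33.0 m³/s.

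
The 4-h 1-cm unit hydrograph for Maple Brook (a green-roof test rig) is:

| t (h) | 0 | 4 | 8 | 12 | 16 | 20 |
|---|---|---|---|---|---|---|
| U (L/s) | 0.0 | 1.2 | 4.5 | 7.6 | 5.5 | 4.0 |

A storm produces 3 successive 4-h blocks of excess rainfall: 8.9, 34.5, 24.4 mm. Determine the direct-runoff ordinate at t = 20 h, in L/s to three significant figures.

Q ≈ 41.1 L/s

By discrete convolution, Q_j = Σ (P_i / 10 mm) · U_{j−i}.
At t = 20 h (j=5): Q = (8.9/10)·4.0 + (34.5/10)·5.5 + (24.4/10)·7.6 = 41.1 L/s.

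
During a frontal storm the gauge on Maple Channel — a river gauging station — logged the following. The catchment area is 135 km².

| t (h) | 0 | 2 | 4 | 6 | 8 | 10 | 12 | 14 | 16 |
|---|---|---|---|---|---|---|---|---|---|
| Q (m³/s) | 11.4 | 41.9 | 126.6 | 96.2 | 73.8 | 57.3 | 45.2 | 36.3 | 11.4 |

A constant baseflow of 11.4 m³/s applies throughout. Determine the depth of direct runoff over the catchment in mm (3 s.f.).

Direct runoff: 0.0, 30.5, 115.2, 84.8, 62.4, 45.9, 33.8, 24.9, 0.0 m³/s; ΣQ_DR = 397.5 m³/s.
V = ΣQ_DR · Δt = 397.5 × 7200 s = 2.862 × 10^6 m³.
Over A = 135 km², depth = V / A = 21.2 mm.

d ≈ 21.2 mm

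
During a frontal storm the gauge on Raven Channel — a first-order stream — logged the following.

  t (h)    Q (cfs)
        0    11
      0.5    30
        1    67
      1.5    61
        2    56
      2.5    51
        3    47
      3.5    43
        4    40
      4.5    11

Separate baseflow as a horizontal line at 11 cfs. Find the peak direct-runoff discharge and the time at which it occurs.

Q_p = 56.0 cfs at t = 1 h

Subtracting baseflow gives direct-runoff ordinates: 0.0, 19.0, 56.0, 50.0, 45.0, 40.0, 36.0, 32.0, 29.0, 0.0 cfs.
The maximum is 56.0 cfs, occurring at the reading for t = 1 h.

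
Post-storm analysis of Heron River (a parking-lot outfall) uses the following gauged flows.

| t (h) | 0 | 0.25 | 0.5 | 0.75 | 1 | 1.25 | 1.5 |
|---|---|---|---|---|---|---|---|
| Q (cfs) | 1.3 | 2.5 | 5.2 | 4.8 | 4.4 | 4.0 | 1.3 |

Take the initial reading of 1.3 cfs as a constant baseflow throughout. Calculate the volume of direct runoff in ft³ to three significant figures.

Direct-runoff ordinates (Q − Q_b): 0.0, 1.2, 3.9, 3.5, 3.1, 2.7, 0.0 cfs.
ΣQ_DR = 14.40 cfs.
With Δt = 0.25 h = 900 s, V = ΣQ_DR · Δt = 14.40 × 900 = 13000 ft³.

V ≈ 13000 ft³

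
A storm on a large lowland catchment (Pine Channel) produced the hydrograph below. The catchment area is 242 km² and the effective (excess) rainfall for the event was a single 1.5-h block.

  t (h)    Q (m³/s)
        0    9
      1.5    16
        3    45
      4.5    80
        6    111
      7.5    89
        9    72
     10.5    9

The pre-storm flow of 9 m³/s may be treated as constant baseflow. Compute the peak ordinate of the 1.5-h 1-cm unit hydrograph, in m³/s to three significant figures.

U_p ≈ 127 m³/s

Direct runoff: 0.0, 7.0, 36.0, 71.0, 102.0, 80.0, 63.0, 0.0 m³/s; ΣQ_DR = 359.0 m³/s, peak = 102.0 m³/s.
Runoff depth d = ΣQ_DR·Δt / A = 359.0 × 5400 / (242 km²) = 8.011 mm.
The 1-cm UH is the DRH scaled by (10 mm)/d, so U_p = 102.0 × 10/8.011 = 127 m³/s.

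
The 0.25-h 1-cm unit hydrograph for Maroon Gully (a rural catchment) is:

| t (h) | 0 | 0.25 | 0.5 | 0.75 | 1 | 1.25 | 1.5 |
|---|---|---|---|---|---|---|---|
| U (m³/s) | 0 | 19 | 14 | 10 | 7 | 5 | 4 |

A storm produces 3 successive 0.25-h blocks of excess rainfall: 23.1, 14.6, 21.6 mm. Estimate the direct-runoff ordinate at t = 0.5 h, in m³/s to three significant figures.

By discrete convolution, Q_j = Σ (P_i / 10 mm) · U_{j−i}.
At t = 0.5 h (j=2): Q = (23.1/10)·14 + (14.6/10)·19 + (21.6/10)·0 = 60.1 m³/s.

Q ≈ 60.1 m³/s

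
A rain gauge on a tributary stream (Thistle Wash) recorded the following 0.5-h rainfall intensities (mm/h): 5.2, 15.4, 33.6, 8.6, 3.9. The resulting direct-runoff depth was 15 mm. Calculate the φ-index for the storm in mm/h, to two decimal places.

φ ≈ 9.50 mm/h

Only the 2 blocks with intensity above φ contribute runoff: 15.4, 33.6 mm/h.
Σ(I−φ)·Δt = d  ⇒  (15.4+33.6 − 2φ)·0.5 = 15
φ = (49.00 − 15/0.5) / 2 = 9.50 mm/h.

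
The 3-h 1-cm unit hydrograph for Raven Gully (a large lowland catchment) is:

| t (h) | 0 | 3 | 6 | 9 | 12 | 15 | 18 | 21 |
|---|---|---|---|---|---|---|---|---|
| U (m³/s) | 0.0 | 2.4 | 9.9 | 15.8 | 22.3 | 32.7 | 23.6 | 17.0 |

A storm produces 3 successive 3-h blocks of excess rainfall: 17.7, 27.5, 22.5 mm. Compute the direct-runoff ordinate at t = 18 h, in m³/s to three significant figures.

Q ≈ 182 m³/s

By discrete convolution, Q_j = Σ (P_i / 10 mm) · U_{j−i}.
At t = 18 h (j=6): Q = (17.7/10)·23.6 + (27.5/10)·32.7 + (22.5/10)·22.3 = 182 m³/s.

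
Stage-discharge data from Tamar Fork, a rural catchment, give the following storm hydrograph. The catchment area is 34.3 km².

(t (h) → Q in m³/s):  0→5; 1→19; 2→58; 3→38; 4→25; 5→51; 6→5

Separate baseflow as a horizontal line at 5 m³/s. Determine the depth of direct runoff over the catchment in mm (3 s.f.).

Direct runoff: 0.0, 14.0, 53.0, 33.0, 20.0, 46.0, 0.0 m³/s; ΣQ_DR = 166.0 m³/s.
V = ΣQ_DR · Δt = 166.0 × 3600 s = 5.976 × 10^5 m³.
Over A = 34.3 km², depth = V / A = 17.4 mm.

d ≈ 17.4 mm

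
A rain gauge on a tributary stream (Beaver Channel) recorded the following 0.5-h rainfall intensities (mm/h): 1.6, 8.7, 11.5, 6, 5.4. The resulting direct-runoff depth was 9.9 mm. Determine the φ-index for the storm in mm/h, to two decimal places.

φ ≈ 2.95 mm/h

Only the 4 blocks with intensity above φ contribute runoff: 8.7, 11.5, 6, 5.4 mm/h.
Σ(I−φ)·Δt = d  ⇒  (8.7+11.5+6+5.4 − 4φ)·0.5 = 9.9
φ = (31.60 − 9.9/0.5) / 4 = 2.95 mm/h.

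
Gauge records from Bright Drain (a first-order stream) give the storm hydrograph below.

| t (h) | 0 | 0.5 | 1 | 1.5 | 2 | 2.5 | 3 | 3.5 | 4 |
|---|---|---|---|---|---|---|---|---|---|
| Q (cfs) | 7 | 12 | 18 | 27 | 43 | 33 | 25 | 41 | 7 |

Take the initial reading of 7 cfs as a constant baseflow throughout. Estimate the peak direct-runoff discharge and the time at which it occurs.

Q_p = 36.0 cfs at t = 2 h

Subtracting baseflow gives direct-runoff ordinates: 0.0, 5.0, 11.0, 20.0, 36.0, 26.0, 18.0, 34.0, 0.0 cfs.
The maximum is 36.0 cfs, occurring at the reading for t = 2 h.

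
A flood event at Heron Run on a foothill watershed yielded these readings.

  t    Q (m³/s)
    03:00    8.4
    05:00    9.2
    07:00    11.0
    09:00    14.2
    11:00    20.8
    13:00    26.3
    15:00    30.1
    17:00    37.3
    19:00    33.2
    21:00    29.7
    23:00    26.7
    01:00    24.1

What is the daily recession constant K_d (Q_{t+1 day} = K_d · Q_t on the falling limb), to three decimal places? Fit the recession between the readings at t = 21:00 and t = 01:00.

Between t = 21:00 and t = 01:00 the flow falls from 29.7 to 24.1 m³/s over 2×2 h = 4 h.
Per-interval ratio K = (24.1/29.7)^(1/2) = 0.9008; K_d = K^(24/2) = 0.285.

K_d ≈ 0.285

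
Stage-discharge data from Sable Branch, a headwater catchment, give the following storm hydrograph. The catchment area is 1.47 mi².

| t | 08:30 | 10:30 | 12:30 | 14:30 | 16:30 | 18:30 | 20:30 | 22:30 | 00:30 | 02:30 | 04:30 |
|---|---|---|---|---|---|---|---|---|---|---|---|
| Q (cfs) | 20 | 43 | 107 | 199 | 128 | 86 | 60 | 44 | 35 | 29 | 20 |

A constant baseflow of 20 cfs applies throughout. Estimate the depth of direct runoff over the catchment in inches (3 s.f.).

d ≈ 1.16 in

Direct runoff: 0.0, 23.0, 87.0, 179.0, 108.0, 66.0, 40.0, 24.0, 15.0, 9.0, 0.0 cfs; ΣQ_DR = 551.0 cfs.
V = ΣQ_DR · Δt = 551.0 × 7200 s = 3.967 × 10^6 ft³.
Over A = 1.47 mi², depth = V / A = 1.16 in.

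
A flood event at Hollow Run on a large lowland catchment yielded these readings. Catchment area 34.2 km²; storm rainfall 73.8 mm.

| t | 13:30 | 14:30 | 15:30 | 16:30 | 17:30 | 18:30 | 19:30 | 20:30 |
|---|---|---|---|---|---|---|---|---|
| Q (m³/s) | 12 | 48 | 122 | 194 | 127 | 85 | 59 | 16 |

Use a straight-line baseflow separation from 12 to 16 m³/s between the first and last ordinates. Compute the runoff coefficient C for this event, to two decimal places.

C ≈ 0.79

ΣQ_DR = 551.0 m³/s; V = ΣQ_DR·Δt = 1.984 × 10^6 m³.
Runoff depth d = V / A = 58.00 mm.
C = d / P = 58.00 / 73.8 = 0.79.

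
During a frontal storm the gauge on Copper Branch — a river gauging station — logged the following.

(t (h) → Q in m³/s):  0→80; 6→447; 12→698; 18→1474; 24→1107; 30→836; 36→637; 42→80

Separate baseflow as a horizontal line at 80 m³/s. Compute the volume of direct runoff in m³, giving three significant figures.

Direct-runoff ordinates (Q − Q_b): 0.0, 367.0, 618.0, 1394.0, 1027.0, 756.0, 557.0, 0.0 m³/s.
ΣQ_DR = 4719 m³/s.
With Δt = 6 h = 21600 s, V = ΣQ_DR · Δt = 4719 × 21600 = 1.02 × 10^8 m³.

V ≈ 1.02 × 10^8 m³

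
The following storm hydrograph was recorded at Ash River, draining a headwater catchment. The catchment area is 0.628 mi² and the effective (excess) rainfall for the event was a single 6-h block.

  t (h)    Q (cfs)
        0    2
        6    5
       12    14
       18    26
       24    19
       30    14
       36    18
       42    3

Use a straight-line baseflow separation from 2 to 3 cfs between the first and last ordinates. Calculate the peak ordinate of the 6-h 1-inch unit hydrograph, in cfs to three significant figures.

U_p ≈ 19.7 cfs

Direct runoff: 0.00, 2.86, 11.71, 23.57, 16.43, 11.29, 15.14, 0.00 cfs; ΣQ_DR = 81.00 cfs, peak = 23.57 cfs.
Runoff depth d = ΣQ_DR·Δt / A = 81.00 × 21600 / (0.628 mi²) = 1.199 in.
The 1-inch UH is the DRH scaled by (1 in)/d, so U_p = 23.57 × 1/1.199 = 19.7 cfs.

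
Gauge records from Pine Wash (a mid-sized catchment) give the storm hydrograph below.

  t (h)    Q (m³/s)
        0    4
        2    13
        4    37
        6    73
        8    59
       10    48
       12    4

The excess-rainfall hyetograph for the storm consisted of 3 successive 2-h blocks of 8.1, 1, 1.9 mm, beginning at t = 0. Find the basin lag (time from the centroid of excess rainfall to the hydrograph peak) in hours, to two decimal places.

t_L ≈ 4.13 h

Centroid of excess rainfall: t_c = Σ P_i·t̄_i / ΣP_i = 1.8727 h (block centres at 1, 3, 5 h).
Hydrograph peak occurs at t = 6 h, so basin lag t_L = 6 − 1.8727 = 4.13 h.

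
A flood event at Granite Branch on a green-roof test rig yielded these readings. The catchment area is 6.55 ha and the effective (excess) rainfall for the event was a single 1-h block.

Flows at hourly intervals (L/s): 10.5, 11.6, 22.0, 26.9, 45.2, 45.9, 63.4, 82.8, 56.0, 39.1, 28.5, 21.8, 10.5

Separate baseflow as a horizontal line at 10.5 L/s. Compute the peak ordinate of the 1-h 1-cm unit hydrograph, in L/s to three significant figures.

U_p ≈ 40.1 L/s

Direct runoff: 0.0, 1.1, 11.5, 16.4, 34.7, 35.4, 52.9, 72.3, 45.5, 28.6, 18.0, 11.3, 0.0 L/s; ΣQ_DR = 327.7 L/s, peak = 72.3 L/s.
Runoff depth d = ΣQ_DR·Δt / A = 327.7 × 3600 / (6.55 ha) = 18.01 mm.
The 1-cm UH is the DRH scaled by (10 mm)/d, so U_p = 72.3 × 10/18.01 = 40.1 L/s.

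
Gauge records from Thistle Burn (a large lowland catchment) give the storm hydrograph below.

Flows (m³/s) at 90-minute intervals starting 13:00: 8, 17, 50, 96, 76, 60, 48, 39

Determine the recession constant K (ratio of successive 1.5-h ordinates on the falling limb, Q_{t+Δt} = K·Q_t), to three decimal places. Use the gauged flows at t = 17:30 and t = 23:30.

Using the recession-limb readings at t = 17:30 and t = 23:30: Q falls from 96 to 39 m³/s over 4 intervals.
K = (Q₂/Q₁)^(1/4) = (39/96)^(1/4) = 0.798.

K ≈ 0.798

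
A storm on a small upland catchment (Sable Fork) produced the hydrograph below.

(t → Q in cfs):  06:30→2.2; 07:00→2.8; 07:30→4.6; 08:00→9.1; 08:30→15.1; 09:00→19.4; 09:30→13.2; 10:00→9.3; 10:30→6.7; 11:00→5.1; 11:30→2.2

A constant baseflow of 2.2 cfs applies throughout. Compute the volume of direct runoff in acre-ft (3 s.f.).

Direct-runoff ordinates (Q − Q_b): 0.0, 0.6, 2.4, 6.9, 12.9, 17.2, 11.0, 7.1, 4.5, 2.9, 0.0 cfs.
ΣQ_DR = 65.50 cfs.
With Δt = 0.5 h = 1800 s, V = ΣQ_DR · Δt = 65.50 × 1800 = 1.18 × 10^5 ft³ = 2.71 acre-ft.

V ≈ 2.71 acre-ft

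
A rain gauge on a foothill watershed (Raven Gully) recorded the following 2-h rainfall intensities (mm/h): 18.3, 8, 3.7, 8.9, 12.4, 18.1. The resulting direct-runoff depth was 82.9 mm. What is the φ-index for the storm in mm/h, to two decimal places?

Only the 5 blocks with intensity above φ contribute runoff: 18.3, 8, 8.9, 12.4, 18.1 mm/h.
Σ(I−φ)·Δt = d  ⇒  (18.3+8+8.9+12.4+18.1 − 5φ)·2 = 82.9
φ = (65.70 − 82.9/2) / 5 = 4.85 mm/h.

φ ≈ 4.85 mm/h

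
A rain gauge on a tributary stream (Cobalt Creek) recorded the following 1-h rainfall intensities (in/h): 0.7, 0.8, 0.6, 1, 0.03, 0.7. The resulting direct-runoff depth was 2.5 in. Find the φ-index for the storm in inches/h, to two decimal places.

φ ≈ 0.26 in/h

Only the 5 blocks with intensity above φ contribute runoff: 0.7, 0.8, 0.6, 1, 0.7 in/h.
Σ(I−φ)·Δt = d  ⇒  (0.7+0.8+0.6+1+0.7 − 5φ)·1 = 2.5
φ = (3.800 − 2.5/1) / 5 = 0.26 in/h.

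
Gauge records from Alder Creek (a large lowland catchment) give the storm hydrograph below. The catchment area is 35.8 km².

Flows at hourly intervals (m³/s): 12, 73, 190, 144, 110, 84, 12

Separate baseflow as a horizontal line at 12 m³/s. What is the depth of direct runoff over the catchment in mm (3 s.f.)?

d ≈ 54.4 mm

Direct runoff: 0.0, 61.0, 178.0, 132.0, 98.0, 72.0, 0.0 m³/s; ΣQ_DR = 541.0 m³/s.
V = ΣQ_DR · Δt = 541.0 × 3600 s = 1.948 × 10^6 m³.
Over A = 35.8 km², depth = V / A = 54.4 mm.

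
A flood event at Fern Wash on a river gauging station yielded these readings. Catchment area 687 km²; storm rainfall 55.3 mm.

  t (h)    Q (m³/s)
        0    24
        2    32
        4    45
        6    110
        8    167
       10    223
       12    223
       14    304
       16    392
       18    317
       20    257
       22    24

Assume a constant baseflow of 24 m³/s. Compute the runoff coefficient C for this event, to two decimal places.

C ≈ 0.35

ΣQ_DR = 1830 m³/s; V = ΣQ_DR·Δt = 1.318 × 10^7 m³.
Runoff depth d = V / A = 19.18 mm.
C = d / P = 19.18 / 55.3 = 0.35.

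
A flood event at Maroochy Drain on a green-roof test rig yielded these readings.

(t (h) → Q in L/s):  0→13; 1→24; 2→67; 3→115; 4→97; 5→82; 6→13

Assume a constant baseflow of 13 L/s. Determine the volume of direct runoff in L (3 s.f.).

V ≈ 1.15 × 10^6 L

Direct-runoff ordinates (Q − Q_b): 0.0, 11.0, 54.0, 102.0, 84.0, 69.0, 0.0 L/s.
ΣQ_DR = 320.0 L/s.
With Δt = 1 h = 3600 s, V = ΣQ_DR · Δt = 320.0 × 3600 = 1.15 × 10^6 L.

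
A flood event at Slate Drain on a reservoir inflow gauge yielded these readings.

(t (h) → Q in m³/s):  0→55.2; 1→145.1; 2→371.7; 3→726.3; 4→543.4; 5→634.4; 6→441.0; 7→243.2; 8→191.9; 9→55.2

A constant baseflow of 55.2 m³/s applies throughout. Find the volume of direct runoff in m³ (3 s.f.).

V ≈ 1.03 × 10^7 m³

Direct-runoff ordinates (Q − Q_b): 0.0, 89.9, 316.5, 671.1, 488.2, 579.2, 385.8, 188.0, 136.7, 0.0 m³/s.
ΣQ_DR = 2855 m³/s.
With Δt = 1 h = 3600 s, V = ΣQ_DR · Δt = 2855 × 3600 = 1.03 × 10^7 m³.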